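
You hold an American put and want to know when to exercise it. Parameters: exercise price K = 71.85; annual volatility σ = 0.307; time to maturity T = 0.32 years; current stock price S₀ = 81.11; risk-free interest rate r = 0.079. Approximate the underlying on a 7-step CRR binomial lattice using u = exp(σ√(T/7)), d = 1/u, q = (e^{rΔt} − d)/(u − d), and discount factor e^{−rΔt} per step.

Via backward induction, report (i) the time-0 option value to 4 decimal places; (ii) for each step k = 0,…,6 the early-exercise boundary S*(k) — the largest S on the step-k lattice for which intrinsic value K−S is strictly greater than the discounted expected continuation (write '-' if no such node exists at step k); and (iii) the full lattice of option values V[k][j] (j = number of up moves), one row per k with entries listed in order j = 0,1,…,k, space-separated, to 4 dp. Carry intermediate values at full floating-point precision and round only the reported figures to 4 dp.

params: Δt=0.04571 u=1.06784 d=0.93647 q=0.51114 e^(-rΔt)=0.99640
t_7 payoffs: 20.6197 13.4329 5.2378 0.0000 0.0000 0.0000 0.0000 0.0000
t_6: node(6,0) S=54.7058 payoff=17.1442 vs cont=16.8852 → 17.1442 [stop]  node(6,1) S=62.3803 payoff=9.4697 vs cont=9.2107 → 9.4697 [stop]  node(6,2) S=71.1313 payoff=0.7187 vs cont=2.5513 → 2.5513 [wait]  node(6,3) S=81.1100 payoff=0.0000 vs cont=0.0000 → 0.0000 [wait]  node(6,4) S=92.4886 payoff=0.0000 vs cont=0.0000 → 0.0000 [wait]  node(6,5) S=105.4634 payoff=0.0000 vs cont=0.0000 → 0.0000 [wait]  node(6,6) S=120.2584 payoff=0.0000 vs cont=0.0000 → 0.0000 [wait]  ⇒ S*(6)=62.3803
t_5: node(5,0) S=58.4171 payoff=13.4329 vs cont=13.1738 → 13.4329 [stop]  node(5,1) S=66.6122 payoff=5.2378 vs cont=5.9121 → 5.9121 [wait]  node(5,2) S=75.9570 payoff=0.0000 vs cont=1.2428 → 1.2428 [wait]  node(5,3) S=86.6126 payoff=0.0000 vs cont=0.0000 → 0.0000 [wait]  node(5,4) S=98.7631 payoff=0.0000 vs cont=0.0000 → 0.0000 [wait]  node(5,5) S=112.6182 payoff=0.0000 vs cont=0.0000 → 0.0000 [wait]  ⇒ S*(5)=58.4171
t_4: node(4,0) S=62.3803 payoff=9.4697 vs cont=9.5542 → 9.5542 [wait]  node(4,1) S=71.1313 payoff=0.7187 vs cont=3.5127 → 3.5127 [wait]  node(4,2) S=81.1100 payoff=0.0000 vs cont=0.6053 → 0.6053 [wait]  node(4,3) S=92.4886 payoff=0.0000 vs cont=0.0000 → 0.0000 [wait]  node(4,4) S=105.4634 payoff=0.0000 vs cont=0.0000 → 0.0000 [wait]  ⇒ S*(4)=-
t_3: node(3,0) S=66.6122 payoff=5.2378 vs cont=6.4429 → 6.4429 [wait]  node(3,1) S=75.9570 payoff=0.0000 vs cont=2.0194 → 2.0194 [wait]  node(3,2) S=86.6126 payoff=0.0000 vs cont=0.2949 → 0.2949 [wait]  node(3,3) S=98.7631 payoff=0.0000 vs cont=0.0000 → 0.0000 [wait]  ⇒ S*(3)=-
t_2: node(2,0) S=71.1313 payoff=0.7187 vs cont=4.1668 → 4.1668 [wait]  node(2,1) S=81.1100 payoff=0.0000 vs cont=1.1338 → 1.1338 [wait]  node(2,2) S=92.4886 payoff=0.0000 vs cont=0.1436 → 0.1436 [wait]  ⇒ S*(2)=-
t_1: node(1,0) S=75.9570 payoff=0.0000 vs cont=2.6071 → 2.6071 [wait]  node(1,1) S=86.6126 payoff=0.0000 vs cont=0.6254 → 0.6254 [wait]  ⇒ S*(1)=-
t_0: node(0,0) S=81.1100 payoff=0.0000 vs cont=1.5884 → 1.5884 [wait]  ⇒ S*(0)=-

price = 1.5884
boundary = - - - - - 58.4171 62.3803
tree:
1.5884
2.6071 0.6254
4.1668 1.1338 0.1436
6.4429 2.0194 0.2949 0.0000
9.5542 3.5127 0.6053 0.0000 0.0000
13.4329 5.9121 1.2428 0.0000 0.0000 0.0000
17.1442 9.4697 2.5513 0.0000 0.0000 0.0000 0.0000
20.6197 13.4329 5.2378 0.0000 0.0000 0.0000 0.0000 0.0000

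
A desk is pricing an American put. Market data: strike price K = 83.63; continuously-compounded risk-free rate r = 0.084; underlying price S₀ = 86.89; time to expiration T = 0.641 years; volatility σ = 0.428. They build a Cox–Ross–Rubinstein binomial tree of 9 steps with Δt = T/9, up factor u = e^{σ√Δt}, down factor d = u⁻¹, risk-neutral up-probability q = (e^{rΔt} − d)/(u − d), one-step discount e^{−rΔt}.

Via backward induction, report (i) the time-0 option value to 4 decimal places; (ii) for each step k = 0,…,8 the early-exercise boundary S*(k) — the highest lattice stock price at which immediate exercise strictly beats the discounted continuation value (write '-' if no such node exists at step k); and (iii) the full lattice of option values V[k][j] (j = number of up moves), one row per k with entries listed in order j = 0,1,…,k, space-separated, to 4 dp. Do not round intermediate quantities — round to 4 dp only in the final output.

Δt=0.07122, u=1.12100, d=0.89206, q=0.49769, disc=e^(-rΔt)=0.99404
k=9 terminal: V=max(K-S,0) → 52.5476 44.5705 34.5461 21.9490 6.1190 0.0000 0.0000 0.0000 0.0000 0.0000
k=8: j=0 S=34.8434 intr=48.7866 cont=48.2878 V=48.7866[EX]; j=1 S=43.7857 intr=39.8443 cont=39.3454 V=39.8443[EX]; j=2 S=55.0231 intr=28.6069 cont=28.1081 V=28.6069[EX]; j=3 S=69.1445 intr=14.4855 cont=13.9867 V=14.4855[EX]; j=4 S=86.8900 intr=0.0000 cont=3.0553 V=3.0553[hold]; j=5 S=109.1898 intr=0.0000 cont=0.0000 V=0.0000[hold]; j=6 S=137.2128 intr=0.0000 cont=0.0000 V=0.0000[hold]; j=7 S=172.4277 intr=0.0000 cont=0.0000 V=0.0000[hold]; j=8 S=216.6802 intr=0.0000 cont=0.0000 V=0.0000[hold]  S*(8)=69.1445
k=7: j=0 S=39.0595 intr=44.5705 cont=44.0717 V=44.5705[EX]; j=1 S=49.0839 intr=34.5461 cont=34.0473 V=34.5461[EX]; j=2 S=61.6810 intr=21.9490 cont=21.4502 V=21.9490[EX]; j=3 S=77.5110 intr=6.1190 cont=8.7444 V=8.7444[hold]; j=4 S=97.4038 intr=0.0000 cont=1.5256 V=1.5256[hold]; j=5 S=122.4020 intr=0.0000 cont=0.0000 V=0.0000[hold]; j=6 S=153.8157 intr=0.0000 cont=0.0000 V=0.0000[hold]; j=7 S=193.2917 intr=0.0000 cont=0.0000 V=0.0000[hold]  S*(7)=61.6810
k=6: j=0 S=43.7857 intr=39.8443 cont=39.3454 V=39.8443[EX]; j=1 S=55.0231 intr=28.6069 cont=28.1081 V=28.6069[EX]; j=2 S=69.1445 intr=14.4855 cont=15.2856 V=15.2856[hold]; j=3 S=86.8900 intr=0.0000 cont=5.1210 V=5.1210[hold]; j=4 S=109.1898 intr=0.0000 cont=0.7617 V=0.7617[hold]; j=5 S=137.2128 intr=0.0000 cont=0.0000 V=0.0000[hold]; j=6 S=172.4277 intr=0.0000 cont=0.0000 V=0.0000[hold]  S*(6)=55.0231
k=5: j=0 S=49.0839 intr=34.5461 cont=34.0473 V=34.5461[EX]; j=1 S=61.6810 intr=21.9490 cont=21.8460 V=21.9490[EX]; j=2 S=77.5110 intr=6.1190 cont=10.1658 V=10.1658[hold]; j=3 S=97.4038 intr=0.0000 cont=2.9338 V=2.9338[hold]; j=4 S=122.4020 intr=0.0000 cont=0.3804 V=0.3804[hold]; j=5 S=153.8157 intr=0.0000 cont=0.0000 V=0.0000[hold]  S*(5)=61.6810
k=4: j=0 S=55.0231 intr=28.6069 cont=28.1081 V=28.6069[EX]; j=1 S=69.1445 intr=14.4855 cont=15.9887 V=15.9887[hold]; j=2 S=86.8900 intr=0.0000 cont=6.5274 V=6.5274[hold]; j=3 S=109.1898 intr=0.0000 cont=1.6531 V=1.6531[hold]; j=4 S=137.2128 intr=0.0000 cont=0.1899 V=0.1899[hold]  S*(4)=55.0231
k=3: j=0 S=61.6810 intr=21.9490 cont=22.1938 V=22.1938[hold]; j=1 S=77.5110 intr=6.1190 cont=11.2127 V=11.2127[hold]; j=2 S=97.4038 intr=0.0000 cont=4.0771 V=4.0771[hold]; j=3 S=122.4020 intr=0.0000 cont=0.9194 V=0.9194[hold]  S*(3)=-
k=2: j=0 S=69.1445 intr=14.4855 cont=16.6289 V=16.6289[hold]; j=1 S=86.8900 intr=0.0000 cont=7.6157 V=7.6157[hold]; j=2 S=109.1898 intr=0.0000 cont=2.4906 V=2.4906[hold]  S*(2)=-
k=1: j=0 S=77.5110 intr=6.1190 cont=12.0707 V=12.0707[hold]; j=1 S=97.4038 intr=0.0000 cont=5.0348 V=5.0348[hold]  S*(1)=-
k=0: j=0 S=86.8900 intr=0.0000 cont=8.5179 V=8.5179[hold]  S*(0)=-

price = 8.5179
boundary = - - - - 55.0231 61.6810 55.0231 61.6810 69.1445
tree:
8.5179
12.0707 5.0348
16.6289 7.6157 2.4906
22.1938 11.2127 4.0771 0.9194
28.6069 15.9887 6.5274 1.6531 0.1899
34.5461 21.9490 10.1658 2.9338 0.3804 0.0000
39.8443 28.6069 15.2856 5.1210 0.7617 0.0000 0.0000
44.5705 34.5461 21.9490 8.7444 1.5256 0.0000 0.0000 0.0000
48.7866 39.8443 28.6069 14.4855 3.0553 0.0000 0.0000 0.0000 0.0000
52.5476 44.5705 34.5461 21.9490 6.1190 0.0000 0.0000 0.0000 0.0000 0.0000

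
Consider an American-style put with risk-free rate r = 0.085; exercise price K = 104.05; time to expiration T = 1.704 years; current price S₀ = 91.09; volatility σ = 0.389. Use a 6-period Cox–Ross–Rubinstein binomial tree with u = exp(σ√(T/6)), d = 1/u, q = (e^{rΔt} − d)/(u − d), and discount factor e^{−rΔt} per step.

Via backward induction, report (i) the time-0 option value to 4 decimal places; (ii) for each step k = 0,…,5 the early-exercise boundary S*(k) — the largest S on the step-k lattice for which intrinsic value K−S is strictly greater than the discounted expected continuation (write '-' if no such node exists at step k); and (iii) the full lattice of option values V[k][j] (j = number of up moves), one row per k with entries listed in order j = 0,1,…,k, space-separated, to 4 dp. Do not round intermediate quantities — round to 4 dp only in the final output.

price = 20.7334
boundary = - - 60.1739 74.0354 60.1739 74.0354
tree:
20.7334
30.6993 12.0371
43.8761 19.3595 5.4935
55.1423 30.0146 9.9265 1.4456
64.2992 43.8761 17.5348 3.0030 0.0000
71.7417 55.1423 30.0146 6.2385 0.0000 0.0000
77.7907 64.2992 43.8761 12.9600 0.0000 0.0000 0.0000

Δt=0.28400  u=1.23036  d=0.81277  q=0.50687  discount=0.97615
step 6 (expiry): payoffs max(K−S,0) = 77.7907 64.2992 43.8761 12.9600 0.0000 0.0000 0.0000
step 5: (k=5,j=0): S=32.3083, (K−S)⁺=71.7417, hold=69.2600 ⇒ V=71.7417 exercise | (k=5,j=1): S=48.9077, (K−S)⁺=55.1423, hold=52.6606 ⇒ V=55.1423 exercise | (k=5,j=2): S=74.0354, (K−S)⁺=30.0146, hold=27.5329 ⇒ V=30.0146 exercise | (k=5,j=3): S=112.0732, (K−S)⁺=0.0000, hold=6.2385 ⇒ V=6.2385 continue | (k=5,j=4): S=169.6541, (K−S)⁺=0.0000, hold=0.0000 ⇒ V=0.0000 continue | (k=5,j=5): S=256.8188, (K−S)⁺=0.0000, hold=0.0000 ⇒ V=0.0000 continue  boundary S*=74.0354
step 4: (k=4,j=0): S=39.7508, (K−S)⁺=64.2992, hold=61.8175 ⇒ V=64.2992 exercise | (k=4,j=1): S=60.1739, (K−S)⁺=43.8761, hold=41.3944 ⇒ V=43.8761 exercise | (k=4,j=2): S=91.0900, (K−S)⁺=12.9600, hold=17.5348 ⇒ V=17.5348 continue | (k=4,j=3): S=137.8901, (K−S)⁺=0.0000, hold=3.0030 ⇒ V=3.0030 continue | (k=4,j=4): S=208.7351, (K−S)⁺=0.0000, hold=0.0000 ⇒ V=0.0000 continue  boundary S*=60.1739
step 3: (k=3,j=0): S=48.9077, (K−S)⁺=55.1423, hold=52.6606 ⇒ V=55.1423 exercise | (k=3,j=1): S=74.0354, (K−S)⁺=30.0146, hold=29.7964 ⇒ V=30.0146 exercise | (k=3,j=2): S=112.0732, (K−S)⁺=0.0000, hold=9.9265 ⇒ V=9.9265 continue | (k=3,j=3): S=169.6541, (K−S)⁺=0.0000, hold=1.4456 ⇒ V=1.4456 continue  boundary S*=74.0354
step 2: (k=2,j=0): S=60.1739, (K−S)⁺=43.8761, hold=41.3944 ⇒ V=43.8761 exercise | (k=2,j=1): S=91.0900, (K−S)⁺=12.9600, hold=19.3595 ⇒ V=19.3595 continue | (k=2,j=2): S=137.8901, (K−S)⁺=0.0000, hold=5.4935 ⇒ V=5.4935 continue  boundary S*=60.1739
step 1: (k=1,j=0): S=74.0354, (K−S)⁺=30.0146, hold=30.6993 ⇒ V=30.6993 continue | (k=1,j=1): S=112.0732, (K−S)⁺=0.0000, hold=12.0371 ⇒ V=12.0371 continue  boundary S*=-
step 0: (k=0,j=0): S=91.0900, (K−S)⁺=12.9600, hold=20.7334 ⇒ V=20.7334 continue  boundary S*=-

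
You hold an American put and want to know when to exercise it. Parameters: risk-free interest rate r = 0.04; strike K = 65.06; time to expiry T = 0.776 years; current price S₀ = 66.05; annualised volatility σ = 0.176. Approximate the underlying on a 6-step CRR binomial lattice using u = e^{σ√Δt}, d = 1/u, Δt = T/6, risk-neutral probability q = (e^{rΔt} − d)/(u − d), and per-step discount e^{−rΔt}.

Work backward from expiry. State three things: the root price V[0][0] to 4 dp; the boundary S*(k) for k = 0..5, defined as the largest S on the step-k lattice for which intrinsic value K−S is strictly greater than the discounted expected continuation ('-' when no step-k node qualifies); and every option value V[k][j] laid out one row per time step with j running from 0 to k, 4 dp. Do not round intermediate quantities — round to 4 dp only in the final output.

price = 2.7941
boundary = - - - 54.6270 58.1963 54.6270
tree:
2.7941
4.5215 1.2595
7.0408 2.2880 0.3419
10.4330 4.0428 0.7237 0.0000
13.7835 6.8637 1.5319 0.0000 0.0000
16.9284 10.4330 3.2425 0.0000 0.0000 0.0000
19.8805 13.7835 6.8637 0.0000 0.0000 0.0000 0.0000

params: Δt=0.12933 u=1.06534 d=0.93867 q=0.52513 e^(-rΔt)=0.99484
t_6 payoffs: 19.8805 13.7835 6.8637 0.0000 0.0000 0.0000 0.0000
t_5: node(5,0) S=48.1316 payoff=16.9284 vs cont=16.5927 → 16.9284 [stop]  node(5,1) S=54.6270 payoff=10.4330 vs cont=10.0973 → 10.4330 [stop]  node(5,2) S=61.9989 payoff=3.0611 vs cont=3.2425 → 3.2425 [wait]  node(5,3) S=70.3658 payoff=0.0000 vs cont=0.0000 → 0.0000 [wait]  node(5,4) S=79.8617 payoff=0.0000 vs cont=0.0000 → 0.0000 [wait]  node(5,5) S=90.6391 payoff=0.0000 vs cont=0.0000 → 0.0000 [wait]  ⇒ S*(5)=54.6270
t_4: node(4,0) S=51.2765 payoff=13.7835 vs cont=13.4478 → 13.7835 [stop]  node(4,1) S=58.1963 payoff=6.8637 vs cont=6.6228 → 6.8637 [stop]  node(4,2) S=66.0500 payoff=0.0000 vs cont=1.5319 → 1.5319 [wait]  node(4,3) S=74.9635 payoff=0.0000 vs cont=0.0000 → 0.0000 [wait]  node(4,4) S=85.0799 payoff=0.0000 vs cont=0.0000 → 0.0000 [wait]  ⇒ S*(4)=58.1963
t_3: node(3,0) S=54.6270 payoff=10.4330 vs cont=10.0973 → 10.4330 [stop]  node(3,1) S=61.9989 payoff=3.0611 vs cont=4.0428 → 4.0428 [wait]  node(3,2) S=70.3658 payoff=0.0000 vs cont=0.7237 → 0.7237 [wait]  node(3,3) S=79.8617 payoff=0.0000 vs cont=0.0000 → 0.0000 [wait]  ⇒ S*(3)=54.6270
t_2: node(2,0) S=58.1963 payoff=6.8637 vs cont=7.0408 → 7.0408 [wait]  node(2,1) S=66.0500 payoff=0.0000 vs cont=2.2880 → 2.2880 [wait]  node(2,2) S=74.9635 payoff=0.0000 vs cont=0.3419 → 0.3419 [wait]  ⇒ S*(2)=-
t_1: node(1,0) S=61.9989 payoff=3.0611 vs cont=4.5215 → 4.5215 [wait]  node(1,1) S=70.3658 payoff=0.0000 vs cont=1.2595 → 1.2595 [wait]  ⇒ S*(1)=-
t_0: node(0,0) S=66.0500 payoff=0.0000 vs cont=2.7941 → 2.7941 [wait]  ⇒ S*(0)=-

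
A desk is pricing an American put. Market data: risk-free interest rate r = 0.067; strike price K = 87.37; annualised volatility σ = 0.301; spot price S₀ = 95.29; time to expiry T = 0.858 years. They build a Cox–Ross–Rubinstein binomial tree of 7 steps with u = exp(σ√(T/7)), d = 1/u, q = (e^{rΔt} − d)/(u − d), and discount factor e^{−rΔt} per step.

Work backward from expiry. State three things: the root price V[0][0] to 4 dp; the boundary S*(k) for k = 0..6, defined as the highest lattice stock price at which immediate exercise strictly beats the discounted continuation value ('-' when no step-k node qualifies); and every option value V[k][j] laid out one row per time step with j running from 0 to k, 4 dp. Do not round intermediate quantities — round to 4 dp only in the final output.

price = 5.0249
boundary = - - - 69.4622 62.5147 69.4622 77.1818
tree:
5.0249
7.9407 2.3347
12.1607 4.0580 0.7345
17.9078 6.8947 1.4274 0.0879
24.8553 11.3598 2.7622 0.1818 0.0000
31.1079 17.9078 5.3197 0.3762 0.0000 0.0000
36.7351 24.8553 10.1882 0.7784 0.0000 0.0000 0.0000
41.7995 31.1079 17.9078 1.6107 0.0000 0.0000 0.0000 0.0000

params: Δt=0.12257 u=1.11113 d=0.89998 q=0.51273 e^(-rΔt)=0.99182
t_7 payoffs: 41.7995 31.1079 17.9078 1.6107 0.0000 0.0000 0.0000 0.0000
t_6: node(6,0) S=50.6349 payoff=36.7351 vs cont=36.0206 → 36.7351 [stop]  node(6,1) S=62.5147 payoff=24.8553 vs cont=24.1407 → 24.8553 [stop]  node(6,2) S=77.1818 payoff=10.1882 vs cont=9.4736 → 10.1882 [stop]  node(6,3) S=95.2900 payoff=0.0000 vs cont=0.7784 → 0.7784 [wait]  node(6,4) S=117.6467 payoff=0.0000 vs cont=0.0000 → 0.0000 [wait]  node(6,5) S=145.2487 payoff=0.0000 vs cont=0.0000 → 0.0000 [wait]  node(6,6) S=179.3267 payoff=0.0000 vs cont=0.0000 → 0.0000 [wait]  ⇒ S*(6)=77.1818
t_5: node(5,0) S=56.2621 payoff=31.1079 vs cont=30.3933 → 31.1079 [stop]  node(5,1) S=69.4622 payoff=17.9078 vs cont=17.1932 → 17.9078 [stop]  node(5,2) S=85.7593 payoff=1.6107 vs cont=5.3197 → 5.3197 [wait]  node(5,3) S=105.8799 payoff=0.0000 vs cont=0.3762 → 0.3762 [wait]  node(5,4) S=130.7212 payoff=0.0000 vs cont=0.0000 → 0.0000 [wait]  node(5,5) S=161.3907 payoff=0.0000 vs cont=0.0000 → 0.0000 [wait]  ⇒ S*(5)=69.4622
t_4: node(4,0) S=62.5147 payoff=24.8553 vs cont=24.1407 → 24.8553 [stop]  node(4,1) S=77.1818 payoff=10.1882 vs cont=11.3598 → 11.3598 [wait]  node(4,2) S=95.2900 payoff=0.0000 vs cont=2.7622 → 2.7622 [wait]  node(4,3) S=117.6467 payoff=0.0000 vs cont=0.1818 → 0.1818 [wait]  node(4,4) S=145.2487 payoff=0.0000 vs cont=0.0000 → 0.0000 [wait]  ⇒ S*(4)=62.5147
t_3: node(3,0) S=69.4622 payoff=17.9078 vs cont=17.7890 → 17.9078 [stop]  node(3,1) S=85.7593 payoff=1.6107 vs cont=6.8947 → 6.8947 [wait]  node(3,2) S=105.8799 payoff=0.0000 vs cont=1.4274 → 1.4274 [wait]  node(3,3) S=130.7212 payoff=0.0000 vs cont=0.0879 → 0.0879 [wait]  ⇒ S*(3)=69.4622
t_2: node(2,0) S=77.1818 payoff=10.1882 vs cont=12.1607 → 12.1607 [wait]  node(2,1) S=95.2900 payoff=0.0000 vs cont=4.0580 → 4.0580 [wait]  node(2,2) S=117.6467 payoff=0.0000 vs cont=0.7345 → 0.7345 [wait]  ⇒ S*(2)=-
t_1: node(1,0) S=85.7593 payoff=1.6107 vs cont=7.9407 → 7.9407 [wait]  node(1,1) S=105.8799 payoff=0.0000 vs cont=2.3347 → 2.3347 [wait]  ⇒ S*(1)=-
t_0: node(0,0) S=95.2900 payoff=0.0000 vs cont=5.0249 → 5.0249 [wait]  ⇒ S*(0)=-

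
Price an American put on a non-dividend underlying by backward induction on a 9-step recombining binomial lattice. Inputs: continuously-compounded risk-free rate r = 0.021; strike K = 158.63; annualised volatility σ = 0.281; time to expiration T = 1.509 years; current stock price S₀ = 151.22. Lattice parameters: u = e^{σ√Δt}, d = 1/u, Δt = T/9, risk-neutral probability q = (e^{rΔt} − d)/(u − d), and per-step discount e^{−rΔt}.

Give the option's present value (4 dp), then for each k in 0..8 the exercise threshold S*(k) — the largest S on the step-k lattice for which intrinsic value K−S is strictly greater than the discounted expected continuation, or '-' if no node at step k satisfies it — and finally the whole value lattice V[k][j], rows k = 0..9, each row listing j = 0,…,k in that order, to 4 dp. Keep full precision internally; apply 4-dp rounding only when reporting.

Δt=0.16767  u=1.12194  d=0.89131  q=0.48656  discount=0.99649
step 9 (expiry): payoffs max(K−S,0) = 104.9423 91.0504 73.5639 51.5526 23.8459 0.0000 0.0000 0.0000 0.0000 0.0000
step 8: (k=8,j=0): S=60.2345, (K−S)⁺=98.3955, hold=97.8380 ⇒ V=98.3955 exercise | (k=8,j=1): S=75.8204, (K−S)⁺=82.8096, hold=82.2521 ⇒ V=82.8096 exercise | (k=8,j=2): S=95.4393, (K−S)⁺=63.1907, hold=62.6332 ⇒ V=63.1907 exercise | (k=8,j=3): S=120.1346, (K−S)⁺=38.4954, hold=37.9378 ⇒ V=38.4954 exercise | (k=8,j=4): S=151.2200, (K−S)⁺=7.4100, hold=12.2004 ⇒ V=12.2004 continue | (k=8,j=5): S=190.3489, (K−S)⁺=0.0000, hold=0.0000 ⇒ V=0.0000 continue | (k=8,j=6): S=239.6025, (K−S)⁺=0.0000, hold=0.0000 ⇒ V=0.0000 continue | (k=8,j=7): S=301.6008, (K−S)⁺=0.0000, hold=0.0000 ⇒ V=0.0000 continue | (k=8,j=8): S=379.6414, (K−S)⁺=0.0000, hold=0.0000 ⇒ V=0.0000 continue  boundary S*=120.1346
step 7: (k=7,j=0): S=67.5796, (K−S)⁺=91.0504, hold=90.4929 ⇒ V=91.0504 exercise | (k=7,j=1): S=85.0661, (K−S)⁺=73.5639, hold=73.0063 ⇒ V=73.5639 exercise | (k=7,j=2): S=107.0774, (K−S)⁺=51.5526, hold=50.9951 ⇒ V=51.5526 exercise | (k=7,j=3): S=134.7841, (K−S)⁺=23.8459, hold=25.6110 ⇒ V=25.6110 continue | (k=7,j=4): S=169.6601, (K−S)⁺=0.0000, hold=6.2422 ⇒ V=6.2422 continue | (k=7,j=5): S=213.5605, (K−S)⁺=0.0000, hold=0.0000 ⇒ V=0.0000 continue | (k=7,j=6): S=268.8202, (K−S)⁺=0.0000, hold=0.0000 ⇒ V=0.0000 continue | (k=7,j=7): S=338.3787, (K−S)⁺=0.0000, hold=0.0000 ⇒ V=0.0000 continue  boundary S*=107.0774
step 6: (k=6,j=0): S=75.8204, (K−S)⁺=82.8096, hold=82.2521 ⇒ V=82.8096 exercise | (k=6,j=1): S=95.4393, (K−S)⁺=63.1907, hold=62.6332 ⇒ V=63.1907 exercise | (k=6,j=2): S=120.1346, (K−S)⁺=38.4954, hold=38.7936 ⇒ V=38.7936 continue | (k=6,j=3): S=151.2200, (K−S)⁺=7.4100, hold=16.1300 ⇒ V=16.1300 continue | (k=6,j=4): S=190.3489, (K−S)⁺=0.0000, hold=3.1937 ⇒ V=3.1937 continue | (k=6,j=5): S=239.6025, (K−S)⁺=0.0000, hold=0.0000 ⇒ V=0.0000 continue | (k=6,j=6): S=301.6008, (K−S)⁺=0.0000, hold=0.0000 ⇒ V=0.0000 continue  boundary S*=95.4393
step 5: (k=5,j=0): S=85.0661, (K−S)⁺=73.5639, hold=73.0063 ⇒ V=73.5639 exercise | (k=5,j=1): S=107.0774, (K−S)⁺=51.5526, hold=51.1397 ⇒ V=51.5526 exercise | (k=5,j=2): S=134.7841, (K−S)⁺=23.8459, hold=27.6688 ⇒ V=27.6688 continue | (k=5,j=3): S=169.6601, (K−S)⁺=0.0000, hold=9.8011 ⇒ V=9.8011 continue | (k=5,j=4): S=213.5605, (K−S)⁺=0.0000, hold=1.6340 ⇒ V=1.6340 continue | (k=5,j=5): S=268.8202, (K−S)⁺=0.0000, hold=0.0000 ⇒ V=0.0000 continue  boundary S*=107.0774
step 4: (k=4,j=0): S=95.4393, (K−S)⁺=63.1907, hold=62.6332 ⇒ V=63.1907 exercise | (k=4,j=1): S=120.1346, (K−S)⁺=38.4954, hold=39.7914 ⇒ V=39.7914 continue | (k=4,j=2): S=151.2200, (K−S)⁺=7.4100, hold=18.9084 ⇒ V=18.9084 continue | (k=4,j=3): S=190.3489, (K−S)⁺=0.0000, hold=5.8069 ⇒ V=5.8069 continue | (k=4,j=4): S=239.6025, (K−S)⁺=0.0000, hold=0.8360 ⇒ V=0.8360 continue  boundary S*=95.4393
step 3: (k=3,j=0): S=107.0774, (K−S)⁺=51.5526, hold=51.6235 ⇒ V=51.6235 continue | (k=3,j=1): S=134.7841, (K−S)⁺=23.8459, hold=29.5264 ⇒ V=29.5264 continue | (k=3,j=2): S=169.6601, (K−S)⁺=0.0000, hold=12.4897 ⇒ V=12.4897 continue | (k=3,j=3): S=213.5605, (K−S)⁺=0.0000, hold=3.3763 ⇒ V=3.3763 continue  boundary S*=-
step 2: (k=2,j=0): S=120.1346, (K−S)⁺=38.4954, hold=40.7283 ⇒ V=40.7283 continue | (k=2,j=1): S=151.2200, (K−S)⁺=7.4100, hold=21.1624 ⇒ V=21.1624 continue | (k=2,j=2): S=190.3489, (K−S)⁺=0.0000, hold=8.0272 ⇒ V=8.0272 continue  boundary S*=-
step 1: (k=1,j=0): S=134.7841, (K−S)⁺=23.8459, hold=31.0986 ⇒ V=31.0986 continue | (k=1,j=1): S=169.6601, (K−S)⁺=0.0000, hold=14.7194 ⇒ V=14.7194 continue  boundary S*=-
step 0: (k=0,j=0): S=151.2200, (K−S)⁺=7.4100, hold=23.0478 ⇒ V=23.0478 continue  boundary S*=-

price = 23.0478
boundary = - - - - 95.4393 107.0774 95.4393 107.0774 120.1346
tree:
23.0478
31.0986 14.7194
40.7283 21.1624 8.0272
51.6235 29.5264 12.4897 3.3763
63.1907 39.7914 18.9084 5.8069 0.8360
73.5639 51.5526 27.6688 9.8011 1.6340 0.0000
82.8096 63.1907 38.7936 16.1300 3.1937 0.0000 0.0000
91.0504 73.5639 51.5526 25.6110 6.2422 0.0000 0.0000 0.0000
98.3955 82.8096 63.1907 38.4954 12.2004 0.0000 0.0000 0.0000 0.0000
104.9423 91.0504 73.5639 51.5526 23.8459 0.0000 0.0000 0.0000 0.0000 0.0000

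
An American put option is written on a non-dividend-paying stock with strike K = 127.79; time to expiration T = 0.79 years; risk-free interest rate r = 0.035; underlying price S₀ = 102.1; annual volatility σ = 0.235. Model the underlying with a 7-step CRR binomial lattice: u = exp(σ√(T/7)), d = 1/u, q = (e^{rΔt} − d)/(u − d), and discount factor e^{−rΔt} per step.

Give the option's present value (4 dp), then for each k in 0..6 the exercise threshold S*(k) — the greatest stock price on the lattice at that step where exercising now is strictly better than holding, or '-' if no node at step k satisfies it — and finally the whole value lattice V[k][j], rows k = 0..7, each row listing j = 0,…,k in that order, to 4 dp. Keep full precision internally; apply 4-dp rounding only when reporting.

price = 25.8985
boundary = - 94.3495 102.1000 94.3495 102.1000 110.4871 102.1000
tree:
25.8985
33.4405 18.7180
40.6026 25.6900 12.0392
47.2210 33.4405 18.0138 6.2846
53.3371 40.6026 25.6900 10.6402 2.0700
58.9888 47.2210 33.4405 17.3029 4.2009 0.0000
64.2116 53.3371 40.6026 25.6900 8.5257 0.0000 0.0000
69.0378 58.9888 47.2210 33.4405 17.3029 0.0000 0.0000 0.0000

Δt=0.11286, u=1.08215, d=0.92409, q=0.50531, disc=e^(-rΔt)=0.99606
k=7 terminal: V=max(K-S,0) → 69.0378 58.9888 47.2210 33.4405 17.3029 0.0000 0.0000 0.0000
k=6: j=0 S=63.5784 intr=64.2116 cont=63.7078 V=64.2116[EX]; j=1 S=74.4529 intr=53.3371 cont=52.8333 V=53.3371[EX]; j=2 S=87.1874 intr=40.6026 cont=40.0988 V=40.6026[EX]; j=3 S=102.1000 intr=25.6900 cont=25.1862 V=25.6900[EX]; j=4 S=119.5633 intr=8.2267 cont=8.5257 V=8.5257[hold]; j=5 S=140.0134 intr=0.0000 cont=0.0000 V=0.0000[hold]; j=6 S=163.9614 intr=0.0000 cont=0.0000 V=0.0000[hold]  S*(6)=102.1000
k=5: j=0 S=68.8012 intr=58.9888 cont=58.4851 V=58.9888[EX]; j=1 S=80.5690 intr=47.2210 cont=46.7173 V=47.2210[EX]; j=2 S=94.3495 intr=33.4405 cont=32.9367 V=33.4405[EX]; j=3 S=110.4871 intr=17.3029 cont=16.9496 V=17.3029[EX]; j=4 S=129.3849 intr=0.0000 cont=4.2009 V=4.2009[hold]; j=5 S=151.5150 intr=0.0000 cont=0.0000 V=0.0000[hold]  S*(5)=110.4871
k=4: j=0 S=74.4529 intr=53.3371 cont=52.8333 V=53.3371[EX]; j=1 S=87.1874 intr=40.6026 cont=40.0988 V=40.6026[EX]; j=2 S=102.1000 intr=25.6900 cont=25.1862 V=25.6900[EX]; j=3 S=119.5633 intr=8.2267 cont=10.6402 V=10.6402[hold]; j=4 S=140.0134 intr=0.0000 cont=2.0700 V=2.0700[hold]  S*(4)=102.1000
k=3: j=0 S=80.5690 intr=47.2210 cont=46.7173 V=47.2210[EX]; j=1 S=94.3495 intr=33.4405 cont=32.9367 V=33.4405[EX]; j=2 S=110.4871 intr=17.3029 cont=18.0138 V=18.0138[hold]; j=3 S=129.3849 intr=0.0000 cont=6.2846 V=6.2846[hold]  S*(3)=94.3495
k=2: j=0 S=87.1874 intr=40.6026 cont=40.0988 V=40.6026[EX]; j=1 S=102.1000 intr=25.6900 cont=25.5441 V=25.6900[EX]; j=2 S=119.5633 intr=8.2267 cont=12.0392 V=12.0392[hold]  S*(2)=102.1000
k=1: j=0 S=94.3495 intr=33.4405 cont=32.9367 V=33.4405[EX]; j=1 S=110.4871 intr=17.3029 cont=18.7180 V=18.7180[hold]  S*(1)=94.3495
k=0: j=0 S=102.1000 intr=25.6900 cont=25.8985 V=25.8985[hold]  S*(0)=-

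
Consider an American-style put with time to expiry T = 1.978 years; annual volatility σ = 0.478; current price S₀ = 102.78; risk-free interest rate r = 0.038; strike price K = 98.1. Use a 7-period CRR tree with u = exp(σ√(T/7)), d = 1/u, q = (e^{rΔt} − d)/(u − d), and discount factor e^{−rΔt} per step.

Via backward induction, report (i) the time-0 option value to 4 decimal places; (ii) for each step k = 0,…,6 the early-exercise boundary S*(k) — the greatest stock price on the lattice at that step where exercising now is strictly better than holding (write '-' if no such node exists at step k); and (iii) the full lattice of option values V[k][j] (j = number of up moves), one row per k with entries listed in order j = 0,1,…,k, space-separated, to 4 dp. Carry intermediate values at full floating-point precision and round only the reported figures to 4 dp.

price = 21.6067
boundary = - - - 47.9574 37.1967 47.9574 61.8310
tree:
21.6067
29.5491 12.7108
39.1852 18.8346 5.7586
50.1426 27.1334 9.4513 1.5215
60.9033 37.7296 15.2253 2.8366 0.0000
69.2495 50.1426 23.9196 5.2884 0.0000 0.0000
75.7230 60.9033 36.2690 9.8596 0.0000 0.0000 0.0000
80.7439 69.2495 50.1426 18.3818 0.0000 0.0000 0.0000 0.0000

Δt=0.28257  u=1.28929  d=0.77562  q=0.45783  discount=0.98932
step 7 (expiry): payoffs max(K−S,0) = 80.7439 69.2495 50.1426 18.3818 0.0000 0.0000 0.0000 0.0000
step 6: (k=6,j=0): S=22.3770, (K−S)⁺=75.7230, hold=74.6752 ⇒ V=75.7230 exercise | (k=6,j=1): S=37.1967, (K−S)⁺=60.9033, hold=59.8556 ⇒ V=60.9033 exercise | (k=6,j=2): S=61.8310, (K−S)⁺=36.2690, hold=35.2212 ⇒ V=36.2690 exercise | (k=6,j=3): S=102.7800, (K−S)⁺=0.0000, hold=9.8596 ⇒ V=9.8596 continue | (k=6,j=4): S=170.8483, (K−S)⁺=0.0000, hold=0.0000 ⇒ V=0.0000 continue | (k=6,j=5): S=283.9963, (K−S)⁺=0.0000, hold=0.0000 ⇒ V=0.0000 continue | (k=6,j=6): S=472.0790, (K−S)⁺=0.0000, hold=0.0000 ⇒ V=0.0000 continue  boundary S*=61.8310
step 5: (k=5,j=0): S=28.8505, (K−S)⁺=69.2495, hold=68.2018 ⇒ V=69.2495 exercise | (k=5,j=1): S=47.9574, (K−S)⁺=50.1426, hold=49.0949 ⇒ V=50.1426 exercise | (k=5,j=2): S=79.7182, (K−S)⁺=18.3818, hold=23.9196 ⇒ V=23.9196 continue | (k=5,j=3): S=132.5133, (K−S)⁺=0.0000, hold=5.2884 ⇒ V=5.2884 continue | (k=5,j=4): S=220.2732, (K−S)⁺=0.0000, hold=0.0000 ⇒ V=0.0000 continue | (k=5,j=5): S=366.1539, (K−S)⁺=0.0000, hold=0.0000 ⇒ V=0.0000 continue  boundary S*=47.9574
step 4: (k=4,j=0): S=37.1967, (K−S)⁺=60.9033, hold=59.8556 ⇒ V=60.9033 exercise | (k=4,j=1): S=61.8310, (K−S)⁺=36.2690, hold=37.7296 ⇒ V=37.7296 continue | (k=4,j=2): S=102.7800, (K−S)⁺=0.0000, hold=15.2253 ⇒ V=15.2253 continue | (k=4,j=3): S=170.8483, (K−S)⁺=0.0000, hold=2.8366 ⇒ V=2.8366 continue | (k=4,j=4): S=283.9963, (K−S)⁺=0.0000, hold=0.0000 ⇒ V=0.0000 continue  boundary S*=37.1967
step 3: (k=3,j=0): S=47.9574, (K−S)⁺=50.1426, hold=49.7564 ⇒ V=50.1426 exercise | (k=3,j=1): S=79.7182, (K−S)⁺=18.3818, hold=27.1334 ⇒ V=27.1334 continue | (k=3,j=2): S=132.5133, (K−S)⁺=0.0000, hold=9.4513 ⇒ V=9.4513 continue | (k=3,j=3): S=220.2732, (K−S)⁺=0.0000, hold=1.5215 ⇒ V=1.5215 continue  boundary S*=47.9574
step 2: (k=2,j=0): S=61.8310, (K−S)⁺=36.2690, hold=39.1852 ⇒ V=39.1852 continue | (k=2,j=1): S=102.7800, (K−S)⁺=0.0000, hold=18.8346 ⇒ V=18.8346 continue | (k=2,j=2): S=170.8483, (K−S)⁺=0.0000, hold=5.7586 ⇒ V=5.7586 continue  boundary S*=-
step 1: (k=1,j=0): S=79.7182, (K−S)⁺=18.3818, hold=29.5491 ⇒ V=29.5491 continue | (k=1,j=1): S=132.5133, (K−S)⁺=0.0000, hold=12.7108 ⇒ V=12.7108 continue  boundary S*=-
step 0: (k=0,j=0): S=102.7800, (K−S)⁺=0.0000, hold=21.6067 ⇒ V=21.6067 continue  boundary S*=-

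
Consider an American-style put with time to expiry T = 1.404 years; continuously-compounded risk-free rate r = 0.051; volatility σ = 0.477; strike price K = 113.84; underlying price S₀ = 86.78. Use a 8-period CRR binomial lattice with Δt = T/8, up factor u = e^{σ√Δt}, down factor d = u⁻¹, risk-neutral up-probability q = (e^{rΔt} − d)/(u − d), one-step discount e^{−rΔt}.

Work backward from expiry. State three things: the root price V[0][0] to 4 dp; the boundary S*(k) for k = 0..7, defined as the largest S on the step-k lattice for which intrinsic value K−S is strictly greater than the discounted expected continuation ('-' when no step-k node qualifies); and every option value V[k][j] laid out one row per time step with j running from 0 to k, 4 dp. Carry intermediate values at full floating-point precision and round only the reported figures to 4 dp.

Δt=0.17550, u=1.22119, d=0.81887, q=0.47256, disc=e^(-rΔt)=0.99109
k=8 terminal: V=max(K-S,0) → 96.2953 87.6754 74.8204 55.6496 27.0600 0.0000 0.0000 0.0000 0.0000
k=7: j=0 S=21.4254 intr=92.4146 cont=91.4002 V=92.4146[EX]; j=1 S=31.9520 intr=81.8880 cont=80.8736 V=81.8880[EX]; j=2 S=47.6504 intr=66.1896 cont=65.1752 V=66.1896[EX]; j=3 S=71.0617 intr=42.7783 cont=41.7640 V=42.7783[EX]; j=4 S=105.9751 intr=7.8649 cont=14.1455 V=14.1455[hold]; j=5 S=158.0420 intr=0.0000 cont=0.0000 V=0.0000[hold]; j=6 S=235.6900 intr=0.0000 cont=0.0000 V=0.0000[hold]; j=7 S=351.4875 intr=0.0000 cont=0.0000 V=0.0000[hold]  S*(7)=71.0617
k=6: j=0 S=26.1646 intr=87.6754 cont=86.6610 V=87.6754[EX]; j=1 S=39.0196 intr=74.8204 cont=73.8061 V=74.8204[EX]; j=2 S=58.1904 intr=55.6496 cont=54.6353 V=55.6496[EX]; j=3 S=86.7800 intr=27.0600 cont=28.9871 V=28.9871[hold]; j=4 S=129.4161 intr=0.0000 cont=7.3945 V=7.3945[hold]; j=5 S=192.9998 intr=0.0000 cont=0.0000 V=0.0000[hold]; j=6 S=287.8230 intr=0.0000 cont=0.0000 V=0.0000[hold]  S*(6)=58.1904
k=5: j=0 S=31.9520 intr=81.8880 cont=80.8736 V=81.8880[EX]; j=1 S=47.6504 intr=66.1896 cont=65.1752 V=66.1896[EX]; j=2 S=71.0617 intr=42.7783 cont=42.6665 V=42.7783[EX]; j=3 S=105.9751 intr=7.8649 cont=18.6160 V=18.6160[hold]; j=4 S=158.0420 intr=0.0000 cont=3.8654 V=3.8654[hold]; j=5 S=235.6900 intr=0.0000 cont=0.0000 V=0.0000[hold]  S*(5)=71.0617
k=4: j=0 S=39.0196 intr=74.8204 cont=73.8061 V=74.8204[EX]; j=1 S=58.1904 intr=55.6496 cont=54.6353 V=55.6496[EX]; j=2 S=86.7800 intr=27.0600 cont=31.0809 V=31.0809[hold]; j=3 S=129.4161 intr=0.0000 cont=11.5418 V=11.5418[hold]; j=4 S=192.9998 intr=0.0000 cont=2.0206 V=2.0206[hold]  S*(4)=58.1904
k=3: j=0 S=47.6504 intr=66.1896 cont=65.1752 V=66.1896[EX]; j=1 S=71.0617 intr=42.7783 cont=43.6471 V=43.6471[hold]; j=2 S=105.9751 intr=7.8649 cont=21.6529 V=21.6529[hold]; j=3 S=158.0420 intr=0.0000 cont=6.9798 V=6.9798[hold]  S*(3)=47.6504
k=2: j=0 S=58.1904 intr=55.6496 cont=55.0422 V=55.6496[EX]; j=1 S=86.7800 intr=27.0600 cont=32.9573 V=32.9573[hold]; j=2 S=129.4161 intr=0.0000 cont=14.5879 V=14.5879[hold]  S*(2)=58.1904
k=1: j=0 S=71.0617 intr=42.7783 cont=44.5259 V=44.5259[hold]; j=1 S=105.9751 intr=7.8649 cont=24.0604 V=24.0604[hold]  S*(1)=-
k=0: j=0 S=86.7800 intr=27.0600 cont=34.5443 V=34.5443[hold]  S*(0)=-

price = 34.5443
boundary = - - 58.1904 47.6504 58.1904 71.0617 58.1904 71.0617
tree:
34.5443
44.5259 24.0604
55.6496 32.9573 14.5879
66.1896 43.6471 21.6529 6.9798
74.8204 55.6496 31.0809 11.5418 2.0206
81.8880 66.1896 42.7783 18.6160 3.8654 0.0000
87.6754 74.8204 55.6496 28.9871 7.3945 0.0000 0.0000
92.4146 81.8880 66.1896 42.7783 14.1455 0.0000 0.0000 0.0000
96.2953 87.6754 74.8204 55.6496 27.0600 0.0000 0.0000 0.0000 0.0000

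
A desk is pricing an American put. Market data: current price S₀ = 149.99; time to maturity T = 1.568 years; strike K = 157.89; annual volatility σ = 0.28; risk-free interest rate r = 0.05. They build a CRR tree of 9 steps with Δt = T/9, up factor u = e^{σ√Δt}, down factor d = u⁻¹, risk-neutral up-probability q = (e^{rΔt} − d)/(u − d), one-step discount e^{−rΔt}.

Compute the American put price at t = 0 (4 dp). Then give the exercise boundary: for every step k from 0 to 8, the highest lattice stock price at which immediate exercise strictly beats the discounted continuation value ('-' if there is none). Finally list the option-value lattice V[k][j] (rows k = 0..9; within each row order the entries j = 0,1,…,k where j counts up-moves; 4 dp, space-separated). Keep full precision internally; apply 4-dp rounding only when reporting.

price = 20.5334
boundary = - - - 105.6311 118.7268 105.6311 118.7268 105.6311 118.7268
tree:
20.5334
28.9302 12.7598
39.5347 19.1643 6.7807
52.2589 27.8999 11.0393 2.7757
63.9101 39.1632 17.4787 4.9969 0.6736
74.2761 52.2589 26.7343 8.8212 1.3814 0.0000
83.4988 63.9101 39.1632 15.1648 2.8333 0.0000 0.0000
91.7042 74.2761 52.2589 25.0988 5.8110 0.0000 0.0000 0.0000
99.0045 83.4988 63.9101 39.1632 11.9182 0.0000 0.0000 0.0000 0.0000
105.4997 91.7042 74.2761 52.2589 24.4440 0.0000 0.0000 0.0000 0.0000 0.0000

params: Δt=0.17422 u=1.12398 d=0.88970 q=0.50816 e^(-rΔt)=0.99133
t_9 payoffs: 105.4997 91.7042 74.2761 52.2589 24.4440 0.0000 0.0000 0.0000 0.0000 0.0000
t_8: node(8,0) S=58.8855 payoff=99.0045 vs cont=97.6351 → 99.0045 [stop]  node(8,1) S=74.3912 payoff=83.4988 vs cont=82.1294 → 83.4988 [stop]  node(8,2) S=93.9799 payoff=63.9101 vs cont=62.5406 → 63.9101 [stop]  node(8,3) S=118.7268 payoff=39.1632 vs cont=37.7938 → 39.1632 [stop]  node(8,4) S=149.9900 payoff=7.9000 vs cont=11.9182 → 11.9182 [wait]  node(8,5) S=189.4855 payoff=0.0000 vs cont=0.0000 → 0.0000 [wait]  node(8,6) S=239.3809 payoff=0.0000 vs cont=0.0000 → 0.0000 [wait]  node(8,7) S=302.4148 payoff=0.0000 vs cont=0.0000 → 0.0000 [wait]  node(8,8) S=382.0468 payoff=0.0000 vs cont=0.0000 → 0.0000 [wait]  ⇒ S*(8)=118.7268
t_7: node(7,0) S=66.1858 payoff=91.7042 vs cont=90.3348 → 91.7042 [stop]  node(7,1) S=83.6139 payoff=74.2761 vs cont=72.9067 → 74.2761 [stop]  node(7,2) S=105.6311 payoff=52.2589 vs cont=50.8894 → 52.2589 [stop]  node(7,3) S=133.4460 payoff=24.4440 vs cont=25.0988 → 25.0988 [wait]  node(7,4) S=168.5851 payoff=0.0000 vs cont=5.8110 → 5.8110 [wait]  node(7,5) S=212.9770 payoff=0.0000 vs cont=0.0000 → 0.0000 [wait]  node(7,6) S=269.0582 payoff=0.0000 vs cont=0.0000 → 0.0000 [wait]  node(7,7) S=339.9068 payoff=0.0000 vs cont=0.0000 → 0.0000 [wait]  ⇒ S*(7)=105.6311
t_6: node(6,0) S=74.3912 payoff=83.4988 vs cont=82.1294 → 83.4988 [stop]  node(6,1) S=93.9799 payoff=63.9101 vs cont=62.5406 → 63.9101 [stop]  node(6,2) S=118.7268 payoff=39.1632 vs cont=38.1236 → 39.1632 [stop]  node(6,3) S=149.9900 payoff=7.9000 vs cont=15.1648 → 15.1648 [wait]  node(6,4) S=189.4855 payoff=0.0000 vs cont=2.8333 → 2.8333 [wait]  node(6,5) S=239.3809 payoff=0.0000 vs cont=0.0000 → 0.0000 [wait]  node(6,6) S=302.4148 payoff=0.0000 vs cont=0.0000 → 0.0000 [wait]  ⇒ S*(6)=118.7268
t_5: node(5,0) S=83.6139 payoff=74.2761 vs cont=72.9067 → 74.2761 [stop]  node(5,1) S=105.6311 payoff=52.2589 vs cont=50.8894 → 52.2589 [stop]  node(5,2) S=133.4460 payoff=24.4440 vs cont=26.7343 → 26.7343 [wait]  node(5,3) S=168.5851 payoff=0.0000 vs cont=8.8212 → 8.8212 [wait]  node(5,4) S=212.9770 payoff=0.0000 vs cont=1.3814 → 1.3814 [wait]  node(5,5) S=269.0582 payoff=0.0000 vs cont=0.0000 → 0.0000 [wait]  ⇒ S*(5)=105.6311
t_4: node(4,0) S=93.9799 payoff=63.9101 vs cont=62.5406 → 63.9101 [stop]  node(4,1) S=118.7268 payoff=39.1632 vs cont=38.9475 → 39.1632 [stop]  node(4,2) S=149.9900 payoff=7.9000 vs cont=17.4787 → 17.4787 [wait]  node(4,3) S=189.4855 payoff=0.0000 vs cont=4.9969 → 4.9969 [wait]  node(4,4) S=239.3809 payoff=0.0000 vs cont=0.6736 → 0.6736 [wait]  ⇒ S*(4)=118.7268
t_3: node(3,0) S=105.6311 payoff=52.2589 vs cont=50.8894 → 52.2589 [stop]  node(3,1) S=133.4460 payoff=24.4440 vs cont=27.8999 → 27.8999 [wait]  node(3,2) S=168.5851 payoff=0.0000 vs cont=11.0393 → 11.0393 [wait]  node(3,3) S=212.9770 payoff=0.0000 vs cont=2.7757 → 2.7757 [wait]  ⇒ S*(3)=105.6311
t_2: node(2,0) S=118.7268 payoff=39.1632 vs cont=39.5347 → 39.5347 [wait]  node(2,1) S=149.9900 payoff=7.9000 vs cont=19.1643 → 19.1643 [wait]  node(2,2) S=189.4855 payoff=0.0000 vs cont=6.7807 → 6.7807 [wait]  ⇒ S*(2)=-
t_1: node(1,0) S=133.4460 payoff=24.4440 vs cont=28.9302 → 28.9302 [wait]  node(1,1) S=168.5851 payoff=0.0000 vs cont=12.7598 → 12.7598 [wait]  ⇒ S*(1)=-
t_0: node(0,0) S=149.9900 payoff=7.9000 vs cont=20.5334 → 20.5334 [wait]  ⇒ S*(0)=-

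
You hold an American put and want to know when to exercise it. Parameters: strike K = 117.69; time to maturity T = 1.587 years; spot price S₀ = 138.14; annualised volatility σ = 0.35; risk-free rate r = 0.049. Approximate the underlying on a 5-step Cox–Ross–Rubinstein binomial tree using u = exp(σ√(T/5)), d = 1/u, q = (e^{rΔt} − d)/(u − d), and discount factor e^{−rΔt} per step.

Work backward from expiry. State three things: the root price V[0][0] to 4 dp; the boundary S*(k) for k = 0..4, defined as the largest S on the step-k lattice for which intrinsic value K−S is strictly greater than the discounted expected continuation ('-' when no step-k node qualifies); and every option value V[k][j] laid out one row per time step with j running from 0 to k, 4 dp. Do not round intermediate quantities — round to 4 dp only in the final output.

Δt=0.31740  u=1.21797  d=0.82104  q=0.49035  discount=0.98457
step 5 (expiry): payoffs max(K−S,0) = 66.1505 41.2340 4.2716 0.0000 0.0000 0.0000
step 4: (k=4,j=0): S=62.7734, (K−S)⁺=54.9166, hold=53.1003 ⇒ V=54.9166 exercise | (k=4,j=1): S=93.1210, (K−S)⁺=24.5690, hold=22.7528 ⇒ V=24.5690 exercise | (k=4,j=2): S=138.1400, (K−S)⁺=0.0000, hold=2.1434 ⇒ V=2.1434 continue | (k=4,j=3): S=204.9232, (K−S)⁺=0.0000, hold=0.0000 ⇒ V=0.0000 continue | (k=4,j=4): S=303.9926, (K−S)⁺=0.0000, hold=0.0000 ⇒ V=0.0000 continue  boundary S*=93.1210
step 3: (k=3,j=0): S=76.4560, (K−S)⁺=41.2340, hold=39.4177 ⇒ V=41.2340 exercise | (k=3,j=1): S=113.4184, (K−S)⁺=4.2716, hold=13.3631 ⇒ V=13.3631 continue | (k=3,j=2): S=168.2501, (K−S)⁺=0.0000, hold=1.0755 ⇒ V=1.0755 continue | (k=3,j=3): S=249.5900, (K−S)⁺=0.0000, hold=0.0000 ⇒ V=0.0000 continue  boundary S*=76.4560
step 2: (k=2,j=0): S=93.1210, (K−S)⁺=24.5690, hold=27.1420 ⇒ V=27.1420 continue | (k=2,j=1): S=138.1400, (K−S)⁺=0.0000, hold=7.2246 ⇒ V=7.2246 continue | (k=2,j=2): S=204.9232, (K−S)⁺=0.0000, hold=0.5397 ⇒ V=0.5397 continue  boundary S*=-
step 1: (k=1,j=0): S=113.4184, (K−S)⁺=4.2716, hold=17.1073 ⇒ V=17.1073 continue | (k=1,j=1): S=168.2501, (K−S)⁺=0.0000, hold=3.8857 ⇒ V=3.8857 continue  boundary S*=-
step 0: (k=0,j=0): S=138.1400, (K−S)⁺=0.0000, hold=10.4602 ⇒ V=10.4602 continue  boundary S*=-

price = 10.4602
boundary = - - - 76.4560 93.1210
tree:
10.4602
17.1073 3.8857
27.1420 7.2246 0.5397
41.2340 13.3631 1.0755 0.0000
54.9166 24.5690 2.1434 0.0000 0.0000
66.1505 41.2340 4.2716 0.0000 0.0000 0.0000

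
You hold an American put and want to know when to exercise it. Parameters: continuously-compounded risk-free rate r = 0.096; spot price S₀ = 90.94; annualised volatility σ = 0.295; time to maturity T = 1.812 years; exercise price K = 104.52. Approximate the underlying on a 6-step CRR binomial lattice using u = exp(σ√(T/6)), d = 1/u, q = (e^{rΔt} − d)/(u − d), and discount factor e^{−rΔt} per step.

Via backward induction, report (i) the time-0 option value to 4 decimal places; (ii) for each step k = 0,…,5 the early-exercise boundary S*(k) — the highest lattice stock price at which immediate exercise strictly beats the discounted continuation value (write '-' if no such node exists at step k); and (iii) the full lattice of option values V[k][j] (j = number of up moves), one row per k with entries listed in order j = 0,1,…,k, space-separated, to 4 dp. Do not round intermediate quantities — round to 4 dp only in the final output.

Δt=0.30200, u=1.17600, d=0.85034, q=0.54989, disc=e^(-rΔt)=0.97142
k=6 terminal: V=max(K-S,0) → 70.1390 56.9722 38.7629 13.5800 0.0000 0.0000 0.0000
k=5: j=0 S=40.4320 intr=64.0880 cont=61.1013 V=64.0880[EX]; j=1 S=55.9161 intr=48.6039 cont=45.6172 V=48.6039[EX]; j=2 S=77.3302 intr=27.1898 cont=24.2031 V=27.1898[EX]; j=3 S=106.9451 intr=0.0000 cont=5.9378 V=5.9378[hold]; j=4 S=147.9016 intr=0.0000 cont=0.0000 V=0.0000[hold]; j=5 S=204.5432 intr=0.0000 cont=0.0000 V=0.0000[hold]  S*(5)=77.3302
k=4: j=0 S=47.5478 intr=56.9722 cont=53.9854 V=56.9722[EX]; j=1 S=65.7571 intr=38.7629 cont=35.7761 V=38.7629[EX]; j=2 S=90.9400 intr=13.5800 cont=15.0605 V=15.0605[hold]; j=3 S=125.7671 intr=0.0000 cont=2.5963 V=2.5963[hold]; j=4 S=173.9318 intr=0.0000 cont=0.0000 V=0.0000[hold]  S*(4)=65.7571
k=3: j=0 S=55.9161 intr=48.6039 cont=45.6172 V=48.6039[EX]; j=1 S=77.3302 intr=27.1898 cont=24.9940 V=27.1898[EX]; j=2 S=106.9451 intr=0.0000 cont=7.9721 V=7.9721[hold]; j=3 S=147.9016 intr=0.0000 cont=1.1352 V=1.1352[hold]  S*(3)=77.3302
k=2: j=0 S=65.7571 intr=38.7629 cont=35.7761 V=38.7629[EX]; j=1 S=90.9400 intr=13.5800 cont=16.1472 V=16.1472[hold]; j=2 S=125.7671 intr=0.0000 cont=4.0922 V=4.0922[hold]  S*(2)=65.7571
k=1: j=0 S=77.3302 intr=27.1898 cont=25.5744 V=27.1898[EX]; j=1 S=106.9451 intr=0.0000 cont=9.2463 V=9.2463[hold]  S*(1)=77.3302
k=0: j=0 S=90.9400 intr=13.5800 cont=16.8278 V=16.8278[hold]  S*(0)=-

price = 16.8278
boundary = - 77.3302 65.7571 77.3302 65.7571 77.3302
tree:
16.8278
27.1898 9.2463
38.7629 16.1472 4.0922
48.6039 27.1898 7.9721 1.1352
56.9722 38.7629 15.0605 2.5963 0.0000
64.0880 48.6039 27.1898 5.9378 0.0000 0.0000
70.1390 56.9722 38.7629 13.5800 0.0000 0.0000 0.0000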